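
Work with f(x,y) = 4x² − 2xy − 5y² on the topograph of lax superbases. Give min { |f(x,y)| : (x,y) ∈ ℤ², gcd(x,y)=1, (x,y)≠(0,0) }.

descent: ρ → (-5,2,4)  [lands on river]
river: ρ → (4,6,-3)
river: ρ → (-3,6,4)
river: ρ → (4,2,-5)
river: ρ → (-5,8,1)
river: ρ → (1,8,-5)
closes: descent 1, river 6
min |a| on river = 1

1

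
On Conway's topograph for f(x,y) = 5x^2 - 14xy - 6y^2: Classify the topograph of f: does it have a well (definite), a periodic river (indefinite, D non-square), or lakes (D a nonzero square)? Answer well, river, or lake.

D = b²−4ac = (-14)² − 4·5·(-6) = 316
D > 0 non-square ⇒ indefinite ⇒ periodic river

river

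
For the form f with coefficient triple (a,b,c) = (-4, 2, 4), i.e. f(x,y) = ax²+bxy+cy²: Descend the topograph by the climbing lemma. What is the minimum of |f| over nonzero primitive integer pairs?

river: ρ → (4,6,-2)
river: ρ → (-2,6,4)
river: ρ → (4,2,-4)
river: ρ → (-4,6,2)
river: ρ → (2,6,-4)
river: ρ → (-4,2,4)
closes: descent 0, river 6
min |a| on river = 2

2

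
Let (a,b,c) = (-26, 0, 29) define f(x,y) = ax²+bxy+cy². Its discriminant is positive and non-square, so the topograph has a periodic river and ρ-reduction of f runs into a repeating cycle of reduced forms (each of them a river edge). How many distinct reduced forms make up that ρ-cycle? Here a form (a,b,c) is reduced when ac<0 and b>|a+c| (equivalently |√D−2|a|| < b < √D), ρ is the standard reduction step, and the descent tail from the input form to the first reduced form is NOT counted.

D = 3016, ⌊√D⌋ = 54
descent: ρ → (29,0,-26)
descent: ρ → (-26,52,3)  [lands on river]
river: ρ → (3,50,-43)
river: ρ → (-43,36,10)
river: ρ → (10,44,-27)
river: ρ → (-27,10,27)
river: ρ → (27,44,-10)
river: ρ → (-10,36,43)
river: ρ → (43,50,-3)
river: ρ → (-3,52,26)
river: ρ → (26,52,-3)
river: ρ → (-3,50,43)
river: ρ → (43,36,-10)
river: ρ → (-10,44,27)
river: ρ → (27,10,-27)
river: ρ → (-27,44,10)
river: ρ → (10,36,-43)
river: ρ → (-43,50,3)
river: ρ → (3,52,-26)
ρ-cycle length = 18 (tail of 2 descent steps not counted)

18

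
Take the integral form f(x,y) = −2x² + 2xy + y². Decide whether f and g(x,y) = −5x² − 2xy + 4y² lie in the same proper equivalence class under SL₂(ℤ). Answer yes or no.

D₁ = 12, D₂ = 84
discriminants differ ⇒ not SL₂(ℤ)-equivalent

no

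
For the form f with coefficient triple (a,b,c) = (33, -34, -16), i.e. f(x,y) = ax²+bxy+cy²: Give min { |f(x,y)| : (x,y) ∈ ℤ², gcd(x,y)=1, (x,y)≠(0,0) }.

descent: ρ → (-16,34,33)  [lands on river]
river: ρ → (33,32,-17)
river: ρ → (-17,36,29)
river: ρ → (29,22,-24)
river: ρ → (-24,26,27)
river: ρ → (27,28,-23)
river: ρ → (-23,18,32)
river: ρ → (32,46,-9)
river: ρ → (-9,44,37)
river: ρ → (37,30,-16)
closes: descent 1, river 10
min |a| on river = 9

9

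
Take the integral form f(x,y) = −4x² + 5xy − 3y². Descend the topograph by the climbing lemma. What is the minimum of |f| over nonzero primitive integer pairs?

translate: b→3 (≡-5 mod 8), so (4,-5,3)→(4,3,2)
flip: (4,3,2)→(2,-3,4)
translate: b→1 (≡-3 mod 4), so (2,-3,4)→(2,1,3)
reduced (well bottom): (2,1,3) with a≤c, −a<b≤a
well minimum |f| = |-2| = 2 (negative-definite)

2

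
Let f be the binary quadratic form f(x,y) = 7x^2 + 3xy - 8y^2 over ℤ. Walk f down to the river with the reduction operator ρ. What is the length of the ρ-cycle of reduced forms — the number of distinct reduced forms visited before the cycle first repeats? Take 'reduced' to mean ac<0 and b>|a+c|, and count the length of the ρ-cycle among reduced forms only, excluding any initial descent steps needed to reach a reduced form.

D = 233, ⌊√D⌋ = 15
river: ρ → (-8,13,2)
river: ρ → (2,15,-1)
river: ρ → (-1,15,2)
river: ρ → (2,13,-8)
river: ρ → (-8,3,7)
river: ρ → (7,11,-4)
river: ρ → (-4,13,4)
river: ρ → (4,11,-7)
river: ρ → (-7,3,8)
river: ρ → (8,13,-2)
river: ρ → (-2,15,1)
river: ρ → (1,15,-2)
river: ρ → (-2,13,8)
river: ρ → (8,3,-7)
river: ρ → (-7,11,4)
river: ρ → (4,13,-4)
river: ρ → (-4,11,7)
river: ρ → (7,3,-8)
ρ-cycle length = 18 (tail of 0 descent steps not counted)

18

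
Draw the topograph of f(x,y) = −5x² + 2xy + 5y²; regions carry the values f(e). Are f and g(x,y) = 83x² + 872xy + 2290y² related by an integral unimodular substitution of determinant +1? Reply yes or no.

D₁ = 104, D₂ = 104
river cycle of f (length 6): (5, 8, -2), (-2, 8, 5), (5, 2, -5), (-5, 8, 2), (2, 8, -5), (-5, 2, 5)
river cycle of g (length 6): (5, 8, -2), (-2, 8, 5), (5, 2, -5), (-5, 8, 2), (2, 8, -5), (-5, 2, 5)
cycles coincide ⇒ equivalent

yes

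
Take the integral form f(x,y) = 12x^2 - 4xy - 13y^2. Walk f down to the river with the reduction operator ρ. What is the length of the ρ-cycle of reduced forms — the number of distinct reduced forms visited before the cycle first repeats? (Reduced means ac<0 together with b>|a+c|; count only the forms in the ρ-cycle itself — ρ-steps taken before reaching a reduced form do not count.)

D = 640, ⌊√D⌋ = 25
descent: ρ → (-13,4,12)  [lands on river]
river: ρ → (12,20,-5)
river: ρ → (-5,20,12)
river: ρ → (12,4,-13)
river: ρ → (-13,22,3)
river: ρ → (3,20,-20)
river: ρ → (-20,20,3)
river: ρ → (3,22,-13)
ρ-cycle length = 8 (tail of 1 descent step not counted)

8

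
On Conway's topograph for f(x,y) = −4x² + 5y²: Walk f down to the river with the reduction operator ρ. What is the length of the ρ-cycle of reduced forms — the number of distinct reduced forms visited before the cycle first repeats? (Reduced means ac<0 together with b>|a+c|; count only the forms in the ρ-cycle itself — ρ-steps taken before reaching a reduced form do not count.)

D = 80, ⌊√D⌋ = 8
descent: ρ → (5,0,-4)
descent: ρ → (-4,8,1)  [lands on river]
river: ρ → (1,8,-4)
ρ-cycle length = 2 (tail of 2 descent steps not counted)

2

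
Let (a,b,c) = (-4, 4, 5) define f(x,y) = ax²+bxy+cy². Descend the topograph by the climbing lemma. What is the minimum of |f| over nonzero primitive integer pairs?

river: ρ → (5,6,-3)
river: ρ → (-3,6,5)
river: ρ → (5,4,-4)
river: ρ → (-4,4,5)
closes: descent 0, river 4
min |a| on river = 3

3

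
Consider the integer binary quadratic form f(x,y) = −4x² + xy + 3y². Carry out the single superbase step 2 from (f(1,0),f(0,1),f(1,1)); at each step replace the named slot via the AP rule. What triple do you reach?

start (-4,3,0) = (f(1,0),f(0,1),f(1,1))
replace slot 2: 2·((-4)+0) − 3 = -11 → (-4,-11,0)

-4,-11,0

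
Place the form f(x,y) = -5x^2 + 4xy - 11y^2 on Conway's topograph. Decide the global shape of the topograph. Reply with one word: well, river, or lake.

D = b²−4ac = 4² − 4·(-5)·(-11) = -204
D < 0 ⇒ definite ⇒ every region one sign ⇒ single well

well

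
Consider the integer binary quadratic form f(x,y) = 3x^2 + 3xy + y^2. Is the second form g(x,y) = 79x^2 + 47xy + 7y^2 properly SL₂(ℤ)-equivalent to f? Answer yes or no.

D₁ = -3, D₂ = -3
f: flip: (3,3,1)→(1,-3,3)
f: translate: b→1 (≡-3 mod 2), so (1,-3,3)→(1,1,1)
f: reduced (well bottom): (1,1,1) with a≤c, −a<b≤a
g: flip: (79,47,7)→(7,-47,79)
g: translate: b→-5 (≡-47 mod 14), so (7,-47,79)→(7,-5,1)
g: flip: (7,-5,1)→(1,5,7)
g: translate: b→1 (≡5 mod 2), so (1,5,7)→(1,1,1)
g: reduced (well bottom): (1,1,1) with a≤c, −a<b≤a
reduced forms (1, 1, 1) vs (1, 1, 1) ⇒ equivalent

yes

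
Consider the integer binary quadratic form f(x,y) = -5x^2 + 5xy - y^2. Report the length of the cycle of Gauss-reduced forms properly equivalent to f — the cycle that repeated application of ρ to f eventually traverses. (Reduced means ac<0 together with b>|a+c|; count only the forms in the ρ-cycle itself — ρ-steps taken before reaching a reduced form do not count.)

D = 5, ⌊√D⌋ = 2
descent: ρ → (-1,1,1)  [lands on river]
river: ρ → (1,1,-1)
ρ-cycle length = 2 (tail of 1 descent step not counted)

2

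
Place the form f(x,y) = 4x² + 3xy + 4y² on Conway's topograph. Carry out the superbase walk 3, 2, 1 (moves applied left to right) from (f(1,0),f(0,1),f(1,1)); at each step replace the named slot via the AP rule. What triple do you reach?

start (4,4,11) = (f(1,0),f(0,1),f(1,1))
replace slot 3: 2·(4+4) − 11 = 5 → (4,4,5)
replace slot 2: 2·(4+5) − 4 = 14 → (4,14,5)
replace slot 1: 2·(14+5) − 4 = 34 → (34,14,5)

34,14,5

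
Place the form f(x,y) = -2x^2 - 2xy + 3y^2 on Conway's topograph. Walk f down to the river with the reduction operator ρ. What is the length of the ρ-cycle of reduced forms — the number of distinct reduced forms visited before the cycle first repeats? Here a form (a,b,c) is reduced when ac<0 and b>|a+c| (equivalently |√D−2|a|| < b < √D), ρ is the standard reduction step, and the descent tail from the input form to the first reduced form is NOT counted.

D = 28, ⌊√D⌋ = 5
descent: ρ → (3,2,-2)  [lands on river]
river: ρ → (-2,2,3)
river: ρ → (3,4,-1)
river: ρ → (-1,4,3)
ρ-cycle length = 4 (tail of 1 descent step not counted)

4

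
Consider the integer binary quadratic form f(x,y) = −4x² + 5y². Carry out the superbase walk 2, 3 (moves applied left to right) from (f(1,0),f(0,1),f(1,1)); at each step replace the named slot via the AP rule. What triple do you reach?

start (-4,5,1) = (f(1,0),f(0,1),f(1,1))
replace slot 2: 2·((-4)+1) − 5 = -11 → (-4,-11,1)
replace slot 3: 2·((-4)+(-11)) − 1 = -31 → (-4,-11,-31)

-4,-11,-31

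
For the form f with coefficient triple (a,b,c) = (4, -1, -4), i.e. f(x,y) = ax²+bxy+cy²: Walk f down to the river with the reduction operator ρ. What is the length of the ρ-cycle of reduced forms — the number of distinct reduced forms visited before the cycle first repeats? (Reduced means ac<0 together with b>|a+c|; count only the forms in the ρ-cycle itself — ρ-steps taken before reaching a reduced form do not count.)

D = 65, ⌊√D⌋ = 8
descent: ρ → (-4,1,4)  [lands on river]
river: ρ → (4,7,-1)
river: ρ → (-1,7,4)
river: ρ → (4,1,-4)
river: ρ → (-4,7,1)
river: ρ → (1,7,-4)
ρ-cycle length = 6 (tail of 1 descent step not counted)

6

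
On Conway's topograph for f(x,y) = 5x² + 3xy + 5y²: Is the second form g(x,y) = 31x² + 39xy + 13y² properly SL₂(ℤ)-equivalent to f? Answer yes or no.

D₁ = -91, D₂ = -91
f: reduced (well bottom): (5,3,5) with a≤c, −a<b≤a
g: translate: b→-23 (≡39 mod 62), so (31,39,13)→(31,-23,5)
g: flip: (31,-23,5)→(5,23,31)
g: translate: b→3 (≡23 mod 10), so (5,23,31)→(5,3,5)
g: reduced (well bottom): (5,3,5) with a≤c, −a<b≤a
reduced forms (5, 3, 5) vs (5, 3, 5) ⇒ equivalent

yes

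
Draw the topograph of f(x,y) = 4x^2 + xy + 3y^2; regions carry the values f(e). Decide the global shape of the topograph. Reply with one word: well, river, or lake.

D = b²−4ac = 1² − 4·4·3 = -47
D < 0 ⇒ definite ⇒ every region one sign ⇒ single well

well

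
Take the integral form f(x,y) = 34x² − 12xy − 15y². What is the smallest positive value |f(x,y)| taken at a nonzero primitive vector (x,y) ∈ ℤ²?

descent: ρ → (-15,42,7)  [lands on river]
river: ρ → (7,42,-15)
river: ρ → (-15,18,31)
river: ρ → (31,44,-2)
river: ρ → (-2,44,31)
river: ρ → (31,18,-15)
closes: descent 1, river 6
min |a| on river = 2

2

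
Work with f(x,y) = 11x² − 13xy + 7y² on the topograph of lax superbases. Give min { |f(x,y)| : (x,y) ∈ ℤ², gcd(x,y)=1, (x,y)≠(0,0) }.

translate: b→9 (≡-13 mod 22), so (11,-13,7)→(11,9,5)
flip: (11,9,5)→(5,-9,11)
translate: b→1 (≡-9 mod 10), so (5,-9,11)→(5,1,7)
reduced (well bottom): (5,1,7) with a≤c, −a<b≤a
well minimum = a = 5

5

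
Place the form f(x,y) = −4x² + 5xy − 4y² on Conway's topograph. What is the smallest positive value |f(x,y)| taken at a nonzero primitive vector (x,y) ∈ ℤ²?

translate: b→3 (≡-5 mod 8), so (4,-5,4)→(4,3,3)
flip: (4,3,3)→(3,-3,4)
translate: b→3 (≡-3 mod 6), so (3,-3,4)→(3,3,4)
reduced (well bottom): (3,3,4) with a≤c, −a<b≤a
well minimum |f| = |-3| = 3 (negative-definite)

3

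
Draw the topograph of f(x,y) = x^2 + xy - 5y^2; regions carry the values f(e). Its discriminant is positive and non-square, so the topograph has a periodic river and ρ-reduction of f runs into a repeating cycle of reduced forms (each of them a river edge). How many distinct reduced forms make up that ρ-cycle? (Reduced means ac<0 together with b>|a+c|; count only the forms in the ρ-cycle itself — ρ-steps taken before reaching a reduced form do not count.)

D = 21, ⌊√D⌋ = 4
descent: ρ → (-5,-1,1)
descent: ρ → (1,3,-3)  [lands on river]
river: ρ → (-3,3,1)
ρ-cycle length = 2 (tail of 2 descent steps not counted)

2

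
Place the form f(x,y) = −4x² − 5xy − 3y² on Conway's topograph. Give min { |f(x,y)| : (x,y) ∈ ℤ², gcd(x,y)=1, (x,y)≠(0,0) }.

translate: b→-3 (≡5 mod 8), so (4,5,3)→(4,-3,2)
flip: (4,-3,2)→(2,3,4)
translate: b→-1 (≡3 mod 4), so (2,3,4)→(2,-1,3)
reduced (well bottom): (2,-1,3) with a≤c, −a<b≤a
well minimum |f| = |-2| = 2 (negative-definite)

2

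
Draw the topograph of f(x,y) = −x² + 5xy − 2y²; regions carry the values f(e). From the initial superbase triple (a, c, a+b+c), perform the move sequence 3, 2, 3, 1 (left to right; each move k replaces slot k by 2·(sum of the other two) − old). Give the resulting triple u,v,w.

start (-1,-2,2) = (f(1,0),f(0,1),f(1,1))
replace slot 3: 2·((-1)+(-2)) − 2 = -8 → (-1,-2,-8)
replace slot 2: 2·((-1)+(-8)) − (-2) = -16 → (-1,-16,-8)
replace slot 3: 2·((-1)+(-16)) − (-8) = -26 → (-1,-16,-26)
replace slot 1: 2·((-16)+(-26)) − (-1) = -83 → (-83,-16,-26)

-83,-16,-26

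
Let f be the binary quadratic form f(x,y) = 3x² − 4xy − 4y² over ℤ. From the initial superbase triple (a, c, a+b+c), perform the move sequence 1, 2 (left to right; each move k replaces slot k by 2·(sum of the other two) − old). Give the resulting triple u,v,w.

start (3,-4,-5) = (f(1,0),f(0,1),f(1,1))
replace slot 1: 2·((-4)+(-5)) − 3 = -21 → (-21,-4,-5)
replace slot 2: 2·((-21)+(-5)) − (-4) = -48 → (-21,-48,-5)

-21,-48,-5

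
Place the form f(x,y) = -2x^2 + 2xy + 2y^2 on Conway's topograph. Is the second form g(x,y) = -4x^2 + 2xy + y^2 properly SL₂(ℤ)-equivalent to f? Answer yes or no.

D₁ = 20, D₂ = 20
river cycle of f (length 2): (2, 2, -2), (-2, 2, 2)
river cycle of g (length 2): (1, 4, -1), (-1, 4, 1)
cycles differ ⇒ inequivalent

no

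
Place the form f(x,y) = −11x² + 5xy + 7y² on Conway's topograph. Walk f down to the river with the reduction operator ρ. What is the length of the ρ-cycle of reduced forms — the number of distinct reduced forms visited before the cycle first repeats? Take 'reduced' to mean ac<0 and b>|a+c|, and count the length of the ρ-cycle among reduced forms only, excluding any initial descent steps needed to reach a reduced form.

D = 333, ⌊√D⌋ = 18
river: ρ → (7,9,-9)
river: ρ → (-9,9,7)
river: ρ → (7,5,-11)
river: ρ → (-11,17,1)
river: ρ → (1,17,-11)
river: ρ → (-11,5,7)
ρ-cycle length = 6 (tail of 0 descent steps not counted)

6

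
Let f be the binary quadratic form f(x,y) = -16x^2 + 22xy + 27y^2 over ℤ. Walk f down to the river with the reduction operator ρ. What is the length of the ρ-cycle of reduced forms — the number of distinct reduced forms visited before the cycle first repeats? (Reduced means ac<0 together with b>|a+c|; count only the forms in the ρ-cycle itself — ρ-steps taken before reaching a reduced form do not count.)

D = 2212, ⌊√D⌋ = 47
river: ρ → (27,32,-11)
river: ρ → (-11,34,24)
river: ρ → (24,14,-21)
river: ρ → (-21,28,17)
river: ρ → (17,40,-9)
river: ρ → (-9,32,33)
river: ρ → (33,34,-8)
river: ρ → (-8,46,3)
river: ρ → (3,44,-23)
river: ρ → (-23,2,24)
river: ρ → (24,46,-1)
river: ρ → (-1,46,24)
river: ρ → (24,2,-23)
river: ρ → (-23,44,3)
river: ρ → (3,46,-8)
river: ρ → (-8,34,33)
river: ρ → (33,32,-9)
river: ρ → (-9,40,17)
river: ρ → (17,28,-21)
river: ρ → (-21,14,24)
river: ρ → (24,34,-11)
river: ρ → (-11,32,27)
river: ρ → (27,22,-16)
river: ρ → (-16,42,7)
river: ρ → (7,42,-16)
river: ρ → (-16,22,27)
ρ-cycle length = 26 (tail of 0 descent steps not counted)

26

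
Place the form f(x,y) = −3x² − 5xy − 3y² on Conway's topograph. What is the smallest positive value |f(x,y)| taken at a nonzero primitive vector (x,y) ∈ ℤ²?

translate: b→-1 (≡5 mod 6), so (3,5,3)→(3,-1,1)
flip: (3,-1,1)→(1,1,3)
reduced (well bottom): (1,1,3) with a≤c, −a<b≤a
well minimum |f| = |-1| = 1 (negative-definite)

1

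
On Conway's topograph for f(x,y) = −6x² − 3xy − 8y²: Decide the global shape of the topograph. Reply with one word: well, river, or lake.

D = b²−4ac = (-3)² − 4·(-6)·(-8) = -183
D < 0 ⇒ definite ⇒ every region one sign ⇒ single well

well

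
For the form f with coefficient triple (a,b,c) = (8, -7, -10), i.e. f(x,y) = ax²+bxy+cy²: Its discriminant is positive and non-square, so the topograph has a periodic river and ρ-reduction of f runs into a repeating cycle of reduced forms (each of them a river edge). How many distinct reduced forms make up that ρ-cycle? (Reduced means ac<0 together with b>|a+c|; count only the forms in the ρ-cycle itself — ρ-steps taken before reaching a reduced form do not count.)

D = 369, ⌊√D⌋ = 19
descent: ρ → (-10,7,8)  [lands on river]
river: ρ → (8,9,-9)
river: ρ → (-9,9,8)
river: ρ → (8,7,-10)
river: ρ → (-10,13,5)
river: ρ → (5,17,-4)
river: ρ → (-4,15,9)
river: ρ → (9,3,-10)
river: ρ → (-10,17,2)
river: ρ → (2,19,-1)
river: ρ → (-1,19,2)
river: ρ → (2,17,-10)
river: ρ → (-10,3,9)
river: ρ → (9,15,-4)
river: ρ → (-4,17,5)
river: ρ → (5,13,-10)
ρ-cycle length = 16 (tail of 1 descent step not counted)

16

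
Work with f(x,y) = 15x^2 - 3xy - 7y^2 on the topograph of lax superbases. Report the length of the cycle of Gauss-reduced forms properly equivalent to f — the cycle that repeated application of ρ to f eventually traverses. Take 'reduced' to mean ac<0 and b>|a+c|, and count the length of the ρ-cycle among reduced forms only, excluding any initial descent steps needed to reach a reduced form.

D = 429, ⌊√D⌋ = 20
descent: ρ → (-7,17,5)  [lands on river]
river: ρ → (5,13,-13)
river: ρ → (-13,13,5)
river: ρ → (5,17,-7)
river: ρ → (-7,11,11)
river: ρ → (11,11,-7)
ρ-cycle length = 6 (tail of 1 descent step not counted)

6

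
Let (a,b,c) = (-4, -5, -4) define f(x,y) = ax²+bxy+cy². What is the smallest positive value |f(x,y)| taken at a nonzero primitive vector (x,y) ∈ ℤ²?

translate: b→-3 (≡5 mod 8), so (4,5,4)→(4,-3,3)
flip: (4,-3,3)→(3,3,4)
reduced (well bottom): (3,3,4) with a≤c, −a<b≤a
well minimum |f| = |-3| = 3 (negative-definite)

3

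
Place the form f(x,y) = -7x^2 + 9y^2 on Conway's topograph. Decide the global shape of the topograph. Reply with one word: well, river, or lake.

D = b²−4ac = 0² − 4·(-7)·9 = 252
D > 0 non-square ⇒ indefinite ⇒ periodic river

river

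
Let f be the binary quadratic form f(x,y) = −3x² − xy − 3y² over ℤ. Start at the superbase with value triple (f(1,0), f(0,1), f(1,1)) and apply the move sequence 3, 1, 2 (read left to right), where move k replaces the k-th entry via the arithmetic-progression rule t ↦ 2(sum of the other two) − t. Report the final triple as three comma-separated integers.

start (-3,-3,-7) = (f(1,0),f(0,1),f(1,1))
replace slot 3: 2·((-3)+(-3)) − (-7) = -5 → (-3,-3,-5)
replace slot 1: 2·((-3)+(-5)) − (-3) = -13 → (-13,-3,-5)
replace slot 2: 2·((-13)+(-5)) − (-3) = -33 → (-13,-33,-5)

-13,-33,-5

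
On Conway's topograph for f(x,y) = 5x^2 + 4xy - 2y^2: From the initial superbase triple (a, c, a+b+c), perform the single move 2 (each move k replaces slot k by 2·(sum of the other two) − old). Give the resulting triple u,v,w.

start (5,-2,7) = (f(1,0),f(0,1),f(1,1))
replace slot 2: 2·(5+7) − (-2) = 26 → (5,26,7)

5,26,7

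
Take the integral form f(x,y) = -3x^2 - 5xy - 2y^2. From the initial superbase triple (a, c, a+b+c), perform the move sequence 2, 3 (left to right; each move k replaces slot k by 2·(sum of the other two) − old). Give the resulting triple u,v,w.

start (-3,-2,-10) = (f(1,0),f(0,1),f(1,1))
replace slot 2: 2·((-3)+(-10)) − (-2) = -24 → (-3,-24,-10)
replace slot 3: 2·((-3)+(-24)) − (-10) = -44 → (-3,-24,-44)

-3,-24,-44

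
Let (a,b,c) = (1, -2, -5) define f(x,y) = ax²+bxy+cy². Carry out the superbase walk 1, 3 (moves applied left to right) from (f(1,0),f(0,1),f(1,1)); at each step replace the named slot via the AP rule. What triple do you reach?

start (1,-5,-6) = (f(1,0),f(0,1),f(1,1))
replace slot 1: 2·((-5)+(-6)) − 1 = -23 → (-23,-5,-6)
replace slot 3: 2·((-23)+(-5)) − (-6) = -50 → (-23,-5,-50)

-23,-5,-50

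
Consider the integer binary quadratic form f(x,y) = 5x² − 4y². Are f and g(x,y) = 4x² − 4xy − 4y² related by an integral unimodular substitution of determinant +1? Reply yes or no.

D₁ = 80, D₂ = 80
river cycle of f (length 2): (-4, 8, 1), (1, 8, -4)
river cycle of g (length 2): (-4, 4, 4), (4, 4, -4)
cycles differ ⇒ inequivalent

no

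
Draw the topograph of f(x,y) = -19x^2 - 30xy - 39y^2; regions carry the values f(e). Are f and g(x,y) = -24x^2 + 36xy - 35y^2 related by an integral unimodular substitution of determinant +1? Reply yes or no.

D₁ = -2064, D₂ = -2064
f is negative-definite; reduce −f:
−f: translate: b→-8 (≡30 mod 38), so (19,30,39)→(19,-8,28)
−f: reduced (well bottom): (19,-8,28) with a≤c, −a<b≤a
flip sign back: reduced form of f is (-19,8,-28)
g is negative-definite; reduce −g:
−g: translate: b→12 (≡-36 mod 48), so (24,-36,35)→(24,12,23)
−g: flip: (24,12,23)→(23,-12,24)
−g: reduced (well bottom): (23,-12,24) with a≤c, −a<b≤a
flip sign back: reduced form of g is (-23,12,-24)
reduced forms (-19, 8, -28) vs (-23, 12, -24) ⇒ inequivalent

no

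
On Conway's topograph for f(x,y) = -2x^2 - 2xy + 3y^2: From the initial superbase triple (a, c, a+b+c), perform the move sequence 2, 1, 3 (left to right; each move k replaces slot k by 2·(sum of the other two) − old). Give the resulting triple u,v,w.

start (-2,3,-1) = (f(1,0),f(0,1),f(1,1))
replace slot 2: 2·((-2)+(-1)) − 3 = -9 → (-2,-9,-1)
replace slot 1: 2·((-9)+(-1)) − (-2) = -18 → (-18,-9,-1)
replace slot 3: 2·((-18)+(-9)) − (-1) = -53 → (-18,-9,-53)

-18,-9,-53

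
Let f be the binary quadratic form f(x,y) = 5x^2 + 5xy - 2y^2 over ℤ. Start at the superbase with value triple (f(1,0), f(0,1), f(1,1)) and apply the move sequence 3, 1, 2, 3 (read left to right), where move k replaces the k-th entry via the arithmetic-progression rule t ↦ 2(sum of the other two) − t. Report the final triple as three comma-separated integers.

start (5,-2,8) = (f(1,0),f(0,1),f(1,1))
replace slot 3: 2·(5+(-2)) − 8 = -2 → (5,-2,-2)
replace slot 1: 2·((-2)+(-2)) − 5 = -13 → (-13,-2,-2)
replace slot 2: 2·((-13)+(-2)) − (-2) = -28 → (-13,-28,-2)
replace slot 3: 2·((-13)+(-28)) − (-2) = -80 → (-13,-28,-80)

-13,-28,-80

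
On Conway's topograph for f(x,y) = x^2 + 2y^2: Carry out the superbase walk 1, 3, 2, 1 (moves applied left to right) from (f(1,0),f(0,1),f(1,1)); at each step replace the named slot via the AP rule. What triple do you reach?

start (1,2,3) = (f(1,0),f(0,1),f(1,1))
replace slot 1: 2·(2+3) − 1 = 9 → (9,2,3)
replace slot 3: 2·(9+2) − 3 = 19 → (9,2,19)
replace slot 2: 2·(9+19) − 2 = 54 → (9,54,19)
replace slot 1: 2·(54+19) − 9 = 137 → (137,54,19)

137,54,19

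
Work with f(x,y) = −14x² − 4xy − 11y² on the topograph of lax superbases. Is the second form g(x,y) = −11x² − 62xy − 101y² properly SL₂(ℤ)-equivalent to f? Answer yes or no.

D₁ = -600, D₂ = -600
f is negative-definite; reduce −f:
−f: flip: (14,4,11)→(11,-4,14)
−f: reduced (well bottom): (11,-4,14) with a≤c, −a<b≤a
flip sign back: reduced form of f is (-11,4,-14)
g is negative-definite; reduce −g:
−g: translate: b→-4 (≡62 mod 22), so (11,62,101)→(11,-4,14)
−g: reduced (well bottom): (11,-4,14) with a≤c, −a<b≤a
flip sign back: reduced form of g is (-11,4,-14)
reduced forms (-11, 4, -14) vs (-11, 4, -14) ⇒ equivalent

yes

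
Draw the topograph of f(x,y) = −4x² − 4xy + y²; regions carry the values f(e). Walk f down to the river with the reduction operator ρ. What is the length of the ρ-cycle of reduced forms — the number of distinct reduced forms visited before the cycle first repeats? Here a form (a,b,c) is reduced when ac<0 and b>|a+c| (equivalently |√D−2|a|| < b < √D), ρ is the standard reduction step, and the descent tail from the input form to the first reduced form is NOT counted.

D = 32, ⌊√D⌋ = 5
descent: ρ → (1,4,-4)  [lands on river]
river: ρ → (-4,4,1)
ρ-cycle length = 2 (tail of 1 descent step not counted)

2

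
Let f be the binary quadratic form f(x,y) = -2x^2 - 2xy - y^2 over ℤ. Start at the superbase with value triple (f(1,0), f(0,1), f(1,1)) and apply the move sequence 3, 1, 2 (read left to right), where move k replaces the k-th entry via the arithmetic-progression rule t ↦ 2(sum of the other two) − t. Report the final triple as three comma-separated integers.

start (-2,-1,-5) = (f(1,0),f(0,1),f(1,1))
replace slot 3: 2·((-2)+(-1)) − (-5) = -1 → (-2,-1,-1)
replace slot 1: 2·((-1)+(-1)) − (-2) = -2 → (-2,-1,-1)
replace slot 2: 2·((-2)+(-1)) − (-1) = -5 → (-2,-5,-1)

-2,-5,-1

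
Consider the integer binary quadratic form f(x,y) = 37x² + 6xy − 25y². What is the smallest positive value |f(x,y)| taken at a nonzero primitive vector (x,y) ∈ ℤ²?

descent: ρ → (-25,44,18)  [lands on river]
river: ρ → (18,28,-41)
river: ρ → (-41,54,5)
river: ρ → (5,56,-30)
river: ρ → (-30,4,31)
river: ρ → (31,58,-3)
river: ρ → (-3,56,50)
river: ρ → (50,44,-9)
river: ρ → (-9,46,45)
river: ρ → (45,44,-10)
river: ρ → (-10,56,15)
river: ρ → (15,34,-43)
river: ρ → (-43,52,6)
river: ρ → (6,56,-25)
closes: descent 1, river 14
min |a| on river = 3

3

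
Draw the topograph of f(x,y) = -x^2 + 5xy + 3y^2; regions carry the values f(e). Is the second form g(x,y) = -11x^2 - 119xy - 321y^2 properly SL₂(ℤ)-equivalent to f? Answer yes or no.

D₁ = 37, D₂ = 37
river cycle of f (length 6): (3, 1, -3), (-3, 5, 1), (1, 5, -3), (-3, 1, 3), (3, 5, -1), (-1, 5, 3)
river cycle of g (length 6): (-1, 5, 3), (3, 1, -3), (-3, 5, 1), (1, 5, -3), (-3, 1, 3), (3, 5, -1)
cycles coincide ⇒ equivalent

yes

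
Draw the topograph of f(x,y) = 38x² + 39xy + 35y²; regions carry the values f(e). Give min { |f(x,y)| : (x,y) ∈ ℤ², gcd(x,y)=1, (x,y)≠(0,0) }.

translate: b→-37 (≡39 mod 76), so (38,39,35)→(38,-37,34)
flip: (38,-37,34)→(34,37,38)
translate: b→-31 (≡37 mod 68), so (34,37,38)→(34,-31,35)
reduced (well bottom): (34,-31,35) with a≤c, −a<b≤a
well minimum = a = 34

34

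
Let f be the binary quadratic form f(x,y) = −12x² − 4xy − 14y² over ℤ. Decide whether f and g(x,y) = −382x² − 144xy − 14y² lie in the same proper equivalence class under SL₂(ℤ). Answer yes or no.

D₁ = -656, D₂ = -656
f is negative-definite; reduce −f:
−f: reduced (well bottom): (12,4,14) with a≤c, −a<b≤a
flip sign back: reduced form of f is (-12,-4,-14)
g is negative-definite; reduce −g:
−g: flip: (382,144,14)→(14,-144,382)
−g: translate: b→-4 (≡-144 mod 28), so (14,-144,382)→(14,-4,12)
−g: flip: (14,-4,12)→(12,4,14)
−g: reduced (well bottom): (12,4,14) with a≤c, −a<b≤a
flip sign back: reduced form of g is (-12,-4,-14)
reduced forms (-12, -4, -14) vs (-12, -4, -14) ⇒ equivalent

yes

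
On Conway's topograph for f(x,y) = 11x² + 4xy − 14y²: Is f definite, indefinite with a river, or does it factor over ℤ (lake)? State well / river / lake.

D = b²−4ac = 4² − 4·11·(-14) = 632
D > 0 non-square ⇒ indefinite ⇒ periodic river

river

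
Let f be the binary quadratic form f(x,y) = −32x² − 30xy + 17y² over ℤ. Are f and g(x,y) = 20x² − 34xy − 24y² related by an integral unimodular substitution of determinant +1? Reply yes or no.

D₁ = 3076, D₂ = 3076
river cycle of f (length 74): (17, 30, -32), (-32, 34, 15), (15, 26, -40), (-40, 54, 1), (1, 54, -40), (-40, 26, 15), (15, 34, -32), (-32, 30, 17), (17, 38, -24), (-24, 10, 31), … (64 more)
river cycle of g (length 70): (-24, 34, 20), (20, 46, -12), (-12, 50, 12), (12, 46, -20), (-20, 34, 24), (24, 14, -30), (-30, 46, 8), (8, 50, -18), (-18, 22, 36), (36, 50, -4), … (60 more)
cycles differ ⇒ inequivalent

no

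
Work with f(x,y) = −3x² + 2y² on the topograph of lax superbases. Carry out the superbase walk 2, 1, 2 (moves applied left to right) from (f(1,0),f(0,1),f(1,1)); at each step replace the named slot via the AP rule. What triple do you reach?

start (-3,2,-1) = (f(1,0),f(0,1),f(1,1))
replace slot 2: 2·((-3)+(-1)) − 2 = -10 → (-3,-10,-1)
replace slot 1: 2·((-10)+(-1)) − (-3) = -19 → (-19,-10,-1)
replace slot 2: 2·((-19)+(-1)) − (-10) = -30 → (-19,-30,-1)

-19,-30,-1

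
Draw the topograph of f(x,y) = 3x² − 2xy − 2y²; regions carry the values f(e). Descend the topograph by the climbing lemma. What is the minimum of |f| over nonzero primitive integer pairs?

descent: ρ → (-2,2,3)  [lands on river]
river: ρ → (3,4,-1)
river: ρ → (-1,4,3)
river: ρ → (3,2,-2)
closes: descent 1, river 4
min |a| on river = 1

1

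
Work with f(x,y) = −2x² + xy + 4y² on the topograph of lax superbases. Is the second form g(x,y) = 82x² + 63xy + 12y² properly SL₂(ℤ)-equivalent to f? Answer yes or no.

D₁ = 33, D₂ = 33
river cycle of f (length 4): (-2, 5, 1), (1, 5, -2), (-2, 3, 3), (3, 3, -2)
river cycle of g (length 4): (1, 5, -2), (-2, 3, 3), (3, 3, -2), (-2, 5, 1)
cycles coincide ⇒ equivalent

yes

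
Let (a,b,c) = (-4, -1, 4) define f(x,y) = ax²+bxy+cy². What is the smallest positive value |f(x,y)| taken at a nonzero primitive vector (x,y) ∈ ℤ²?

descent: ρ → (4,1,-4)  [lands on river]
river: ρ → (-4,7,1)
river: ρ → (1,7,-4)
river: ρ → (-4,1,4)
river: ρ → (4,7,-1)
river: ρ → (-1,7,4)
closes: descent 1, river 6
min |a| on river = 1

1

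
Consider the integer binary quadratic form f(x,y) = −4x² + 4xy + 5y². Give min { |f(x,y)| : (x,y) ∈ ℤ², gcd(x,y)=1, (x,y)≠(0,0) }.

river: ρ → (5,6,-3)
river: ρ → (-3,6,5)
river: ρ → (5,4,-4)
river: ρ → (-4,4,5)
closes: descent 0, river 4
min |a| on river = 3

3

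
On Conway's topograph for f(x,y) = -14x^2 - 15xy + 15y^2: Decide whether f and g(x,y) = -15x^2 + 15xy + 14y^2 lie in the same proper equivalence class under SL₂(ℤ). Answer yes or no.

D₁ = 1065, D₂ = 1065
river cycle of f (length 20): (15, 15, -14), (-14, 13, 16), (16, 19, -11), (-11, 25, 10), (10, 15, -21), (-21, 27, 4), (4, 29, -14), (-14, 27, 6), (6, 21, -26), (-26, 31, 1), … (10 more)
river cycle of g (length 20): (14, 13, -16), (-16, 19, 11), (11, 25, -10), (-10, 15, 21), (21, 27, -4), (-4, 29, 14), (14, 27, -6), (-6, 21, 26), (26, 31, -1), (-1, 31, 26), … (10 more)
cycles differ ⇒ inequivalent

no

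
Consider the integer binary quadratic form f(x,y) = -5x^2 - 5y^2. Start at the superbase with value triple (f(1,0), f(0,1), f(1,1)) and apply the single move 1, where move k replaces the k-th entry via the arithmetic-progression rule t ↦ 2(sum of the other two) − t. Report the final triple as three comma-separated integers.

start (-5,-5,-10) = (f(1,0),f(0,1),f(1,1))
replace slot 1: 2·((-5)+(-10)) − (-5) = -25 → (-25,-5,-10)

-25,-5,-10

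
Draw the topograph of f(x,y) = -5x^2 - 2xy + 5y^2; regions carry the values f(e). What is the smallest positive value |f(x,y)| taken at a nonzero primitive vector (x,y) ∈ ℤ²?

descent: ρ → (5,2,-5)  [lands on river]
river: ρ → (-5,8,2)
river: ρ → (2,8,-5)
river: ρ → (-5,2,5)
river: ρ → (5,8,-2)
river: ρ → (-2,8,5)
closes: descent 1, river 6
min |a| on river = 2

2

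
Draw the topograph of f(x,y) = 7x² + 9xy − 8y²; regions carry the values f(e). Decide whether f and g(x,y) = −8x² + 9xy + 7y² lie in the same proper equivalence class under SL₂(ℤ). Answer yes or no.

D₁ = 305, D₂ = 305
river cycle of f (length 8): (-8, 7, 8), (8, 9, -7), (-7, 5, 10), (10, 15, -2), (-2, 17, 2), (2, 15, -10), (-10, 5, 7), (7, 9, -8)
river cycle of g (length 8): (7, 5, -10), (-10, 15, 2), (2, 17, -2), (-2, 15, 10), (10, 5, -7), (-7, 9, 8), (8, 7, -8), (-8, 9, 7)
cycles differ ⇒ inequivalent

no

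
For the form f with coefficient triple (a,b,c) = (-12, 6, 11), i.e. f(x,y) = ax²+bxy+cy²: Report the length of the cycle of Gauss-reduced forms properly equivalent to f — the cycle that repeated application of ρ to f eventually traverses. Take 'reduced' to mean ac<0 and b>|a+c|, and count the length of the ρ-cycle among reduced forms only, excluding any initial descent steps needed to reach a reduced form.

D = 564, ⌊√D⌋ = 23
river: ρ → (11,16,-7)
river: ρ → (-7,12,15)
river: ρ → (15,18,-4)
river: ρ → (-4,22,5)
river: ρ → (5,18,-12)
river: ρ → (-12,6,11)
ρ-cycle length = 6 (tail of 0 descent steps not counted)

6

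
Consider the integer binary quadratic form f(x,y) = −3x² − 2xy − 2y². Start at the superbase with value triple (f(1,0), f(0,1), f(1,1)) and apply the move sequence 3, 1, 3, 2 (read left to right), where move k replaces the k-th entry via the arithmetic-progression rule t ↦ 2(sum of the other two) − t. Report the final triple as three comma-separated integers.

start (-3,-2,-7) = (f(1,0),f(0,1),f(1,1))
replace slot 3: 2·((-3)+(-2)) − (-7) = -3 → (-3,-2,-3)
replace slot 1: 2·((-2)+(-3)) − (-3) = -7 → (-7,-2,-3)
replace slot 3: 2·((-7)+(-2)) − (-3) = -15 → (-7,-2,-15)
replace slot 2: 2·((-7)+(-15)) − (-2) = -42 → (-7,-42,-15)

-7,-42,-15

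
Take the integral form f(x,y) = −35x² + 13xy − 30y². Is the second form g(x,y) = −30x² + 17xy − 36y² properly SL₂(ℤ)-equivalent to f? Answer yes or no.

D₁ = -4031, D₂ = -4031
f is negative-definite; reduce −f:
−f: flip: (35,-13,30)→(30,13,35)
−f: reduced (well bottom): (30,13,35) with a≤c, −a<b≤a
flip sign back: reduced form of f is (-30,-13,-35)
g is negative-definite; reduce −g:
−g: reduced (well bottom): (30,-17,36) with a≤c, −a<b≤a
flip sign back: reduced form of g is (-30,17,-36)
reduced forms (-30, -13, -35) vs (-30, 17, -36) ⇒ inequivalent

no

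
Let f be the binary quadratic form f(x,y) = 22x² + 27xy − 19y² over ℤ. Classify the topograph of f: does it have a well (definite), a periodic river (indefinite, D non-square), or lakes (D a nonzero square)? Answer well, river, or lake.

D = b²−4ac = 27² − 4·22·(-19) = 2401
D = 49² is a perfect square ⇒ form factors over ℤ ⇒ lakes

lake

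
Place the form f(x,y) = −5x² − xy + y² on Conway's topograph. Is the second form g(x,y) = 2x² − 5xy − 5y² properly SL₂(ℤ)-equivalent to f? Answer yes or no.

D₁ = 21, D₂ = 65
discriminants differ ⇒ not SL₂(ℤ)-equivalent

no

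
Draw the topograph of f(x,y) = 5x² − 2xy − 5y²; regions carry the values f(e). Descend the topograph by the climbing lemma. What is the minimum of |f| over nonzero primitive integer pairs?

descent: ρ → (-5,2,5)  [lands on river]
river: ρ → (5,8,-2)
river: ρ → (-2,8,5)
river: ρ → (5,2,-5)
river: ρ → (-5,8,2)
river: ρ → (2,8,-5)
closes: descent 1, river 6
min |a| on river = 2

2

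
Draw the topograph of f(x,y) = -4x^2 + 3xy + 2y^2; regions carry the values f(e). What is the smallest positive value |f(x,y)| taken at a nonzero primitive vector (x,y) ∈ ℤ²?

river: ρ → (2,5,-2)
river: ρ → (-2,3,4)
river: ρ → (4,5,-1)
river: ρ → (-1,5,4)
river: ρ → (4,3,-2)
river: ρ → (-2,5,2)
river: ρ → (2,3,-4)
river: ρ → (-4,5,1)
river: ρ → (1,5,-4)
river: ρ → (-4,3,2)
closes: descent 0, river 10
min |a| on river = 1

1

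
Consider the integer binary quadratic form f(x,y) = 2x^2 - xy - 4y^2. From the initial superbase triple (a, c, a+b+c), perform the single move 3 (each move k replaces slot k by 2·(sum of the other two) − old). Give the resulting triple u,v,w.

start (2,-4,-3) = (f(1,0),f(0,1),f(1,1))
replace slot 3: 2·(2+(-4)) − (-3) = -1 → (2,-4,-1)

2,-4,-1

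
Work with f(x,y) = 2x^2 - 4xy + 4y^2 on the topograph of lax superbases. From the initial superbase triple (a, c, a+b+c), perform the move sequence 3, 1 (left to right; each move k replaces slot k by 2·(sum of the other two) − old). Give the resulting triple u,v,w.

start (2,4,2) = (f(1,0),f(0,1),f(1,1))
replace slot 3: 2·(2+4) − 2 = 10 → (2,4,10)
replace slot 1: 2·(4+10) − 2 = 26 → (26,4,10)

26,4,10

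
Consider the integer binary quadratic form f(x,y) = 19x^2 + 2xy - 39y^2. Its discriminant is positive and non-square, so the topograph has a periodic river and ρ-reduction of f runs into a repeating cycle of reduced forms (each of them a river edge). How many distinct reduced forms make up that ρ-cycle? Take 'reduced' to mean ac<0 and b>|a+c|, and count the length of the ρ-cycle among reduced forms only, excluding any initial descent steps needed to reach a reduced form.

D = 2968, ⌊√D⌋ = 54
descent: ρ → (-39,-2,19)
descent: ρ → (19,40,-18)  [lands on river]
river: ρ → (-18,32,27)
river: ρ → (27,22,-23)
river: ρ → (-23,24,26)
river: ρ → (26,28,-21)
river: ρ → (-21,14,33)
river: ρ → (33,52,-2)
river: ρ → (-2,52,33)
river: ρ → (33,14,-21)
river: ρ → (-21,28,26)
river: ρ → (26,24,-23)
river: ρ → (-23,22,27)
river: ρ → (27,32,-18)
river: ρ → (-18,40,19)
river: ρ → (19,36,-22)
river: ρ → (-22,52,3)
river: ρ → (3,50,-39)
river: ρ → (-39,28,14)
river: ρ → (14,28,-39)
river: ρ → (-39,50,3)
river: ρ → (3,52,-22)
river: ρ → (-22,36,19)
ρ-cycle length = 22 (tail of 2 descent steps not counted)

22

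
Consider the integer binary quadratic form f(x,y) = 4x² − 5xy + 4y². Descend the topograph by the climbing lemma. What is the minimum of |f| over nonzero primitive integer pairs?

translate: b→3 (≡-5 mod 8), so (4,-5,4)→(4,3,3)
flip: (4,3,3)→(3,-3,4)
translate: b→3 (≡-3 mod 6), so (3,-3,4)→(3,3,4)
reduced (well bottom): (3,3,4) with a≤c, −a<b≤a
well minimum = a = 3

3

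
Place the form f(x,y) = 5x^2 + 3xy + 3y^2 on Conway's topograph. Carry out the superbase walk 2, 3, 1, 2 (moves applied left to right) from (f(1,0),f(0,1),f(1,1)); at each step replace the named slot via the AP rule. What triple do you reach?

start (5,3,11) = (f(1,0),f(0,1),f(1,1))
replace slot 2: 2·(5+11) − 3 = 29 → (5,29,11)
replace slot 3: 2·(5+29) − 11 = 57 → (5,29,57)
replace slot 1: 2·(29+57) − 5 = 167 → (167,29,57)
replace slot 2: 2·(167+57) − 29 = 419 → (167,419,57)

167,419,57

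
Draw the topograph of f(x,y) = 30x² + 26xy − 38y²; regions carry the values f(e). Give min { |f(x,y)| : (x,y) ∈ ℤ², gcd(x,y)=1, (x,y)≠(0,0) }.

river: ρ → (-38,50,18)
river: ρ → (18,58,-26)
river: ρ → (-26,46,30)
river: ρ → (30,14,-42)
river: ρ → (-42,70,2)
river: ρ → (2,70,-42)
river: ρ → (-42,14,30)
river: ρ → (30,46,-26)
river: ρ → (-26,58,18)
river: ρ → (18,50,-38)
river: ρ → (-38,26,30)
river: ρ → (30,34,-34)
river: ρ → (-34,34,30)
river: ρ → (30,26,-38)
closes: descent 0, river 14
min |a| on river = 2

2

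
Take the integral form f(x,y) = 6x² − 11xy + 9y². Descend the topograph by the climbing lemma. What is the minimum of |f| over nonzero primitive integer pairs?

translate: b→1 (≡-11 mod 12), so (6,-11,9)→(6,1,4)
flip: (6,1,4)→(4,-1,6)
reduced (well bottom): (4,-1,6) with a≤c, −a<b≤a
well minimum = a = 4

4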